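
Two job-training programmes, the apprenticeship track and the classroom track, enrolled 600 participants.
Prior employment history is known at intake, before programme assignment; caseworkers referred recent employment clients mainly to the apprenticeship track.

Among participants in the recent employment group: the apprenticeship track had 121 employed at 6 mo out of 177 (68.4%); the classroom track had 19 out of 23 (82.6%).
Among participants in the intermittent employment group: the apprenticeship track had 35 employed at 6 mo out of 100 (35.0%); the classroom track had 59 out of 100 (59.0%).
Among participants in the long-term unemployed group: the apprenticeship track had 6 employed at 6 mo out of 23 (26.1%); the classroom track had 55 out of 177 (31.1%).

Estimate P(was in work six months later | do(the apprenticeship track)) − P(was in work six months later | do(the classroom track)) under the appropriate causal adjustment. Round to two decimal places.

-0.14

The prior employment history-specific comparison favours the classroom track throughout, but the pooled figures favour the apprenticeship track. The question is whether to condition on prior employment history.
Here prior employment history is a common cause — it drives both which programme a case falls under and the outcome. The crude comparison mixes populations; the stratum-specific rates are the causally relevant ones.
Adjusting over the population distribution of prior employment history: 0.333·(0.684−0.826) + 0.333·(0.350−0.590) + 0.333·(0.261−0.311) = -0.144.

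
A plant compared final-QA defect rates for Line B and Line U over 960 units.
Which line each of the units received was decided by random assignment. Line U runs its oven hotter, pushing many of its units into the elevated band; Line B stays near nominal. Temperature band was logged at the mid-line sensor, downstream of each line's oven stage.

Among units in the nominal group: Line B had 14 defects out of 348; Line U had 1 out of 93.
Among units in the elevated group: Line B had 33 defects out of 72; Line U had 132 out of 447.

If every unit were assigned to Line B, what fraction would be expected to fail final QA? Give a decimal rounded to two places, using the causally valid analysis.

Within every in-process temperature band level Line U has the lower rate, yet pooled Line B does — Simpson's reversal.
Because the line influences in-process temperature band, in-process temperature band is a post-treatment mediator, not a confounder. Stratifying on it would bias the estimate; the causal effect is the crude pooled difference.
So P(outcome | do(Line B)) is just the pooled rate for Line B: 47/420 = 0.112.

0.11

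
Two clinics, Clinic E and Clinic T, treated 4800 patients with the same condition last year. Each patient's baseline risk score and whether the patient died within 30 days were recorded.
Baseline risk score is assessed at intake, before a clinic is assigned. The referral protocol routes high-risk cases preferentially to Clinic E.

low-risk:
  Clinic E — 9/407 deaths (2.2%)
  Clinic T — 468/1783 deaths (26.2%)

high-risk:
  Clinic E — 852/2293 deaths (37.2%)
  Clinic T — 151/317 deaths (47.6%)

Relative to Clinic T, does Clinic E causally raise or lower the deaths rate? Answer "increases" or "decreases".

Baseline risk score is set before the clinic has any effect — it is not caused by the clinic — and it independently drives the outcome. That makes it a confounder, so the causal comparison is within baseline risk score levels.
Within each level — low-risk: 2.2% vs 26.2%; high-risk: 37.2% vs 47.6% — Clinic E is lower every time.

decreases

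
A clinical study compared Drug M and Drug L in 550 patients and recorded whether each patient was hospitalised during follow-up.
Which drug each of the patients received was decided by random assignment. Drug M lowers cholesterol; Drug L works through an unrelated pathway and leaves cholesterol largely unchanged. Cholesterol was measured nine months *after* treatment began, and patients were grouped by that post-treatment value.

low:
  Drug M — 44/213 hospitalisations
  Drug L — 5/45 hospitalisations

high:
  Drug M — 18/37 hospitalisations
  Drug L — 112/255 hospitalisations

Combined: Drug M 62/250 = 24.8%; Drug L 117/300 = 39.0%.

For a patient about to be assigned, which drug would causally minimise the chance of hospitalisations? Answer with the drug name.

Drug M

The cholesterol-specific comparison favours Drug L throughout, but the pooled figures favour Drug M. The question is whether to condition on cholesterol.
Cholesterol is recorded after the drug and is itself shifted by it — it sits on the causal path from drug to outcome. Conditioning on a mediator would strip out part of the effect we want; the pooled comparison gives the total causal effect.
Pooled: Drug M 24.8% vs Drug L 39.0%; Drug M is lower overall.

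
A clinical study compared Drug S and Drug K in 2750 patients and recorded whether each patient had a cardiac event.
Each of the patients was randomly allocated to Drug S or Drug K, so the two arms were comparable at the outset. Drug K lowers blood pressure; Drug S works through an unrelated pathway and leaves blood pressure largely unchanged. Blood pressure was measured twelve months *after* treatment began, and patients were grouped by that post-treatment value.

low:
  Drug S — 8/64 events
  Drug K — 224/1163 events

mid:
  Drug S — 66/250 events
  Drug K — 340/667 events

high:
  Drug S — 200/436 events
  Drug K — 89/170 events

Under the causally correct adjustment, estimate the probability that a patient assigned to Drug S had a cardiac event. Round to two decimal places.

0.37

The stratified and pooled comparisons disagree (Drug S wins within each blood pressure; Drug K wins overall), so the answer turns on the causal role of blood pressure.
Blood pressure is downstream of the drug. One should not condition on a consequence of treatment, so the overall rates are the right comparison.
So P(outcome | do(Drug S)) is just the pooled rate for Drug S: 274/750 = 0.365.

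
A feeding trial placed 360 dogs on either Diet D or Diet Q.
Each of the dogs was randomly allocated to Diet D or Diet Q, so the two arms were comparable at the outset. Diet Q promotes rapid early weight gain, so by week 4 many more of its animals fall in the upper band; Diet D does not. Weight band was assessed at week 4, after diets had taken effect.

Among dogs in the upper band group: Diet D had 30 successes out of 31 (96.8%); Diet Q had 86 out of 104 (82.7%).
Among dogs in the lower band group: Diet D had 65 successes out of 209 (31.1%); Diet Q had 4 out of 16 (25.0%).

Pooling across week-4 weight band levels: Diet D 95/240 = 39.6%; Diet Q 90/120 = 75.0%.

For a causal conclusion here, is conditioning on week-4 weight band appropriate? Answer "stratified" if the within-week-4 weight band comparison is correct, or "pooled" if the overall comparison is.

pooled

Within every week-4 weight band level Diet D has the higher rate, yet pooled Diet Q does — Simpson's reversal.
Week-4 weight band is downstream of the diet. One should not condition on a consequence of treatment, so the overall rates are the right comparison.
Pooled: Diet D 39.6% vs Diet Q 75.0%; Diet Q is higher overall.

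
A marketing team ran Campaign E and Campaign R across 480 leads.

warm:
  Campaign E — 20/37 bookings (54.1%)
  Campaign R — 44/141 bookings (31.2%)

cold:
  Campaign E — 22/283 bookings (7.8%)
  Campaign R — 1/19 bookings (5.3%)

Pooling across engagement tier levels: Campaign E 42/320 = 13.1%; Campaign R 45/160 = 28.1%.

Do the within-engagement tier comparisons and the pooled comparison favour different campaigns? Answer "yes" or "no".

Within each engagement tier level (warm 54.1% vs 31.2%; cold 7.8% vs 5.3%), Campaign E has the higher rate every time. Pooled: 13.1% vs 28.1% — Campaign R has the higher rate overall. The two comparisons disagree.

yes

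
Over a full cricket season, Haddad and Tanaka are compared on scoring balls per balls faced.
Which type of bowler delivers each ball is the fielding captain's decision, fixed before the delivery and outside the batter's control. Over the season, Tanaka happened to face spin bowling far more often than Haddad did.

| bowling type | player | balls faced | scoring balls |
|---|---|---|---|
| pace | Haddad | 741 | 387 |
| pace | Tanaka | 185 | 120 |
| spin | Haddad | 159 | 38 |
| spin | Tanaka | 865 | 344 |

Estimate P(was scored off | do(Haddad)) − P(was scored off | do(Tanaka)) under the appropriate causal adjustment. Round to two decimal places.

The bowling type-specific comparison favours Tanaka throughout, but the pooled figures favour Haddad. The question is whether to condition on bowling type.
Since bowling type is a pre-existing factor (not a product of the player) and it affects the outcome on its own, it is a confounder. The stratified rates, not the pooled rate, identify the causal effect.
Adjusting over the population distribution of bowling type: 0.475·(0.522−0.649) + 0.525·(0.239−0.398) = -0.143.

-0.14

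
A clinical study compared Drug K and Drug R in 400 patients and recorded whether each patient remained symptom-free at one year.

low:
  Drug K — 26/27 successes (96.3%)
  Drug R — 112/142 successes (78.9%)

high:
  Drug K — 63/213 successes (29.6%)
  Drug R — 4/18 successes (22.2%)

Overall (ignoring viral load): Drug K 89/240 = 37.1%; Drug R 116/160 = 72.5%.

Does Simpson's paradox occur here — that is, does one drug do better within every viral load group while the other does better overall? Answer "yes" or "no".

Within each viral load level (low 96.3% vs 78.9%; high 29.6% vs 22.2%), Drug K has the higher rate every time. Pooled: 37.1% vs 72.5% — Drug R has the higher rate overall. The two comparisons disagree.

yes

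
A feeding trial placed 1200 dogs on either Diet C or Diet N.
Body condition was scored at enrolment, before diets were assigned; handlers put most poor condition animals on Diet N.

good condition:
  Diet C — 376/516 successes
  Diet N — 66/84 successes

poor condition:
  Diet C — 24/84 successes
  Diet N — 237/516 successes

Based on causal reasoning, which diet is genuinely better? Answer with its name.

The imbalance in starting body condition arose from how dogs were allocated, not from anything the diet did; and starting body condition independently affects the outcome. The pooled gap is confounded — condition on starting body condition.
Within each level — good condition: 72.9% vs 78.6%; poor condition: 28.6% vs 45.9% — Diet N is higher every time.

Diet N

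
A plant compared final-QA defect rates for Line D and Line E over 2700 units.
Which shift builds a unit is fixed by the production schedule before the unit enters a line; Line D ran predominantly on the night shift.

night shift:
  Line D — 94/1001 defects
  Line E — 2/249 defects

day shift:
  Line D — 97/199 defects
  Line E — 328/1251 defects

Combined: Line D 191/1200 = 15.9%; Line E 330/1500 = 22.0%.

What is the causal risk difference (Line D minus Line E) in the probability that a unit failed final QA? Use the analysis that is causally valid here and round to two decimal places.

+0.16

The imbalance in shift arose from how units were allocated, not from anything the line did; and shift independently affects the outcome. The pooled gap is confounded — condition on shift.
Adjusting over the population distribution of shift: 0.463·(0.094−0.008) + 0.537·(0.487−0.262) = +0.161.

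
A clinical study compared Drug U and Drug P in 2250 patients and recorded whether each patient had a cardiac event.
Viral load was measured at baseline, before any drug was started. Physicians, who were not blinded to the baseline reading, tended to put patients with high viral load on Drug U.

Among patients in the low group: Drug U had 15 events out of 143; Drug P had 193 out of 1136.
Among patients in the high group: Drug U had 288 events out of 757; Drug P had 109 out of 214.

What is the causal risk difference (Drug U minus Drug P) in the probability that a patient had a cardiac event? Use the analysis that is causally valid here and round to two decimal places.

-0.09

The viral load-specific comparison favours Drug U throughout, but the pooled figures favour Drug P. The question is whether to condition on viral load.
Viral load satisfies the back-door criterion: it is not a descendant of the drug, and it blocks the spurious path from drug to outcome. Adjusting for it (i.e., using the within-viral load rates) gives the causal effect.
Adjusting over the population distribution of viral load: 0.568·(0.105−0.170) + 0.432·(0.380−0.509) = -0.093.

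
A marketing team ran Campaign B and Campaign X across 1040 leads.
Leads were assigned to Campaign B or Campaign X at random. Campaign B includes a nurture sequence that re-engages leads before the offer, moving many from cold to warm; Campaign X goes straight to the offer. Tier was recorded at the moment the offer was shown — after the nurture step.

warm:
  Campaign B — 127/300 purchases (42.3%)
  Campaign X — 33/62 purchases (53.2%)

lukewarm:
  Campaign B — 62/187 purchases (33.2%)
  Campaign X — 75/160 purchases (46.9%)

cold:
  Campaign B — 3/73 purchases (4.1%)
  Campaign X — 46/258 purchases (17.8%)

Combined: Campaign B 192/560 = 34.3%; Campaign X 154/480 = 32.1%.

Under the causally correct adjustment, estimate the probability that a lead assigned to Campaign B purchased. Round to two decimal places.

The engagement tier-specific comparison favours Campaign X throughout, but the pooled figures favour Campaign B. The question is whether to condition on engagement tier.
Engagement tier here is a post-treatment variable shaped by the campaign; conditioning on it would introduce bias rather than remove it. The overall comparison is the causal one.
So P(outcome | do(Campaign B)) is just the pooled rate for Campaign B: 192/560 = 0.343.

0.34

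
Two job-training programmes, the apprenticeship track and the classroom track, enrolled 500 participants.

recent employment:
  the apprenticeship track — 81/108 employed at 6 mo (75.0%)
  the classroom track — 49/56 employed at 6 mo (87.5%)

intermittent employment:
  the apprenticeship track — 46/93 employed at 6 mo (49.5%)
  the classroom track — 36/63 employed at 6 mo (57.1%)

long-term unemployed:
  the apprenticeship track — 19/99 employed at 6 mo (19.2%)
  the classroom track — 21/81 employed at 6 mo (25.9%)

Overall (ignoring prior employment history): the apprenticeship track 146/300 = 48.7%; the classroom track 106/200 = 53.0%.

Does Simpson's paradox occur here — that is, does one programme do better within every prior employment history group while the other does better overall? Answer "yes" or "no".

no

Within each prior employment history level (recent employment 75.0% vs 87.5%; intermittent employment 49.5% vs 57.1%; long-term unemployed 19.2% vs 25.9%), the classroom track has the higher rate every time. Pooled: 48.7% vs 53.0% — the classroom track has the higher rate overall. They agree.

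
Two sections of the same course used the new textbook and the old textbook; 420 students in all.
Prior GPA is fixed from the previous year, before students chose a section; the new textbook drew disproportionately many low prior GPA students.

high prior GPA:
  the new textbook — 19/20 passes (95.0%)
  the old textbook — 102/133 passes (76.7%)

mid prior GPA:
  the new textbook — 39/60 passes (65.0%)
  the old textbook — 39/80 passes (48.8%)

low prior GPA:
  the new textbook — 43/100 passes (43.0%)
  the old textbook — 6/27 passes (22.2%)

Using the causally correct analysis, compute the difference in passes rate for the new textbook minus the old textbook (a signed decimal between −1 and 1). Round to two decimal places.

+0.18

Within every prior GPA band level the new textbook has the higher rate, yet pooled the old textbook does — Simpson's reversal.
Prior GPA band is set before the teaching method has any effect — it is not caused by the teaching method — and it independently drives the outcome. That makes it a confounder, so the causal comparison is within prior GPA band levels.
Adjusting over the population distribution of prior GPA band: 0.364·(0.950−0.767) + 0.333·(0.650−0.487) + 0.302·(0.430−0.222) = +0.184.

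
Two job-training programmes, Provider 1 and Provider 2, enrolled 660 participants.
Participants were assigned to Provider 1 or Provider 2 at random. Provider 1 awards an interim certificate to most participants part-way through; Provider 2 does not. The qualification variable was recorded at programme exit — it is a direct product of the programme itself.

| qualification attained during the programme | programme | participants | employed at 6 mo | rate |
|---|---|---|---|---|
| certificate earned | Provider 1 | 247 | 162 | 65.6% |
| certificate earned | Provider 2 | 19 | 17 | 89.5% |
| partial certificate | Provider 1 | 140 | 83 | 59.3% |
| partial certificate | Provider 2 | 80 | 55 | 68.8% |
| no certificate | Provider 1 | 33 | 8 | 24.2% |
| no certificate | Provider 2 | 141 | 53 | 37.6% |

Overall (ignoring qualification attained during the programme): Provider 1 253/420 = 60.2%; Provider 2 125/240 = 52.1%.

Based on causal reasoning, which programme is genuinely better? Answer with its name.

The qualification attained during the programme-specific comparison favours Provider 2 throughout, but the pooled figures favour Provider 1. The question is whether to condition on qualification attained during the programme.
Qualification attained during the programme is recorded after the programme and is itself shifted by it — it sits on the causal path from programme to outcome. Conditioning on a mediator would strip out part of the effect we want; the pooled comparison gives the total causal effect.
Pooled: Provider 1 60.2% vs Provider 2 52.1%; Provider 1 is higher overall.

Provider 1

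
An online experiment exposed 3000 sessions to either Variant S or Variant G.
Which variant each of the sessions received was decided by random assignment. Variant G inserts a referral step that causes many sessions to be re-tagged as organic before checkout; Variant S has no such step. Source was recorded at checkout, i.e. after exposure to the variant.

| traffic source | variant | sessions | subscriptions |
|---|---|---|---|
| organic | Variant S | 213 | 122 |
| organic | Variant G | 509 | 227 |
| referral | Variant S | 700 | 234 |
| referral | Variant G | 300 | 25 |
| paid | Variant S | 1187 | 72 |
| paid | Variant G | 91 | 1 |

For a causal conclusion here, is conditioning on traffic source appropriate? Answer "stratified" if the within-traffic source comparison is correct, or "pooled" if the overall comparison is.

Stratifying would compare variants among sessions the variants themselves sorted into traffic source groups — a form of selection on an intermediate. The unconditioned pooled rates give the total causal effect.
Pooled: Variant S 20.4% vs Variant G 28.1%; Variant G is higher overall.

pooled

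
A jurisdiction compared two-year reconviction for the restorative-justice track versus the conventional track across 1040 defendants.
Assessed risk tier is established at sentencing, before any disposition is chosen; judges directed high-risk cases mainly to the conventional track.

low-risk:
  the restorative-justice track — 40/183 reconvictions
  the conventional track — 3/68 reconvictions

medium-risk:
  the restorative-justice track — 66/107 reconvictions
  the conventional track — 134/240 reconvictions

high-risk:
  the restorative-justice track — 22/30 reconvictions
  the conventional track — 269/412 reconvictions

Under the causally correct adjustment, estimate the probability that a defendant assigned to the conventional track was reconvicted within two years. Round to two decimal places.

Within every assessed risk tier level the conventional track has the lower rate, yet pooled the restorative-justice track does — Simpson's reversal.
The imbalance in assessed risk tier arose from how defendants were allocated, not from anything the disposition did; and assessed risk tier independently affects the outcome. The pooled gap is confounded — condition on assessed risk tier.
Standardising the conventional track to the population assessed risk tier mix: 0.241·3/68 + 0.334·134/240 + 0.425·269/412 = 0.474.

0.47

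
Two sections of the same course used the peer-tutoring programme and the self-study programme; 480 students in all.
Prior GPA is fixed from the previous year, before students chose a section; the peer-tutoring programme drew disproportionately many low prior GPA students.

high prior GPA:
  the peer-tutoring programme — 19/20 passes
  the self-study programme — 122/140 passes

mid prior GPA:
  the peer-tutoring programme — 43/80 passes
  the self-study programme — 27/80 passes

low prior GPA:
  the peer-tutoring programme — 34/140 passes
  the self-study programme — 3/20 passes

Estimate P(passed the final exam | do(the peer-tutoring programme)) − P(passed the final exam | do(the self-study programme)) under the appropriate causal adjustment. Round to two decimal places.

The prior GPA band-specific comparison favours the peer-tutoring programme throughout, but the pooled figures favour the self-study programme. The question is whether to condition on prior GPA band.
Nothing the teaching method does changes prior GPA band; the imbalance is an allocation artefact. With prior GPA band also predicting the outcome, the pooled figure is confounded, and the within-stratum comparison is the causal one.
Adjusting over the population distribution of prior GPA band: 0.333·(0.950−0.871) + 0.333·(0.537−0.338) + 0.333·(0.243−0.150) = +0.124.

+0.12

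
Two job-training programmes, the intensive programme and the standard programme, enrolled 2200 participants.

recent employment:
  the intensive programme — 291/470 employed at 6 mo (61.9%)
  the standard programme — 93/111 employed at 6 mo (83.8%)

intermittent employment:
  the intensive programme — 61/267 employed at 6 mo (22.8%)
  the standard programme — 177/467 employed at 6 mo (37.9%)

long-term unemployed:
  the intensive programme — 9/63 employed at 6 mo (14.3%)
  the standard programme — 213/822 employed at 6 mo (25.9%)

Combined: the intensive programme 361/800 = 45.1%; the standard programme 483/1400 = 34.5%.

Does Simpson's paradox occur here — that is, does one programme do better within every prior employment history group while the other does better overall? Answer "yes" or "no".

yes

Within each prior employment history level (recent employment 61.9% vs 83.8%; intermittent employment 22.8% vs 37.9%; long-term unemployed 14.3% vs 25.9%), the standard programme has the higher rate every time. Pooled: 45.1% vs 34.5% — the intensive programme has the higher rate overall. The two comparisons disagree.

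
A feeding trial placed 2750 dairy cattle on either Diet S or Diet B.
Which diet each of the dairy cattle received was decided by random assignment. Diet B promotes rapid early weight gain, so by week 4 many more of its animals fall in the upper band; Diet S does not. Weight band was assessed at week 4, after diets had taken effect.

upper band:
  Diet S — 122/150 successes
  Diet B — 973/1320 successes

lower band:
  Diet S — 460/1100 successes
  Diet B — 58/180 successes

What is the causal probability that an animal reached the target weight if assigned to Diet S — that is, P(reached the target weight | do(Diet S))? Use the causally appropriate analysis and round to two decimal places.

Diet S is higher inside every week-4 weight band stratum but Diet B is higher in aggregate. Whether to stratify depends on how week-4 weight band relates to the diet.
Week-4 weight band lies on the pathway diet → week-4 weight band → outcome, so adjusting for it blocks the indirect effect. For the total causal effect of diet, use the unadjusted pooled rates.
So P(outcome | do(Diet S)) is just the pooled rate for Diet S: 582/1250 = 0.466.

0.47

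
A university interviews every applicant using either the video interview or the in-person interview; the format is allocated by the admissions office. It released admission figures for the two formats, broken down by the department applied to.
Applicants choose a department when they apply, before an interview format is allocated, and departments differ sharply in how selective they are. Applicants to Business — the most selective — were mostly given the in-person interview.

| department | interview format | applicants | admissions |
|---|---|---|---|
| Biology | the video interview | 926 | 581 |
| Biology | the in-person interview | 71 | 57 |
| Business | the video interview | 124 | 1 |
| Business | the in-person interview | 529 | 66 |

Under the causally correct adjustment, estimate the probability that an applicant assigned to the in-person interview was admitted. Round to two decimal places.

Since department is a pre-existing factor (not a product of the interview format) and it affects the outcome on its own, it is a confounder. The stratified rates, not the pooled rate, identify the causal effect.
Standardising the in-person interview to the population department mix: 0.604·57/71 + 0.396·66/529 = 0.534.

0.53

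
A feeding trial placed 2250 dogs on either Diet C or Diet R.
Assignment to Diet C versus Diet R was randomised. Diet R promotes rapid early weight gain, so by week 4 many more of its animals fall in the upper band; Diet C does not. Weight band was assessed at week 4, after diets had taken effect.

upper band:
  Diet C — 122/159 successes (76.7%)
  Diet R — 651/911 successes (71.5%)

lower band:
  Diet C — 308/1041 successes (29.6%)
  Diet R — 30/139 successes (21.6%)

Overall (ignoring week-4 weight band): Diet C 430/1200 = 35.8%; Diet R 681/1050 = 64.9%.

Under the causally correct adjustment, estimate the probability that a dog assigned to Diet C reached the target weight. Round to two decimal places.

Because the diet influences week-4 weight band, week-4 weight band is a post-treatment mediator, not a confounder. Stratifying on it would bias the estimate; the causal effect is the crude pooled difference.
So P(outcome | do(Diet C)) is just the pooled rate for Diet C: 430/1200 = 0.358.

0.36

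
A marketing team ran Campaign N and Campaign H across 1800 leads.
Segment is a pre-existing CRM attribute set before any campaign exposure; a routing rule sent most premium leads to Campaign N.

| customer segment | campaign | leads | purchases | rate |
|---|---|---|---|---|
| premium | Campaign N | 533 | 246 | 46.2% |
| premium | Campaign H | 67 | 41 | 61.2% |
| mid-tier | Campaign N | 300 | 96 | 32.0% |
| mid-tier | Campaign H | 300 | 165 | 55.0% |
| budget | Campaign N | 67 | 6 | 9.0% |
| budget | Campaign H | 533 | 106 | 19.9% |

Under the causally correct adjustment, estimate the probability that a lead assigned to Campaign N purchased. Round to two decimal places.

Customer segment is set before the campaign has any effect — it is not caused by the campaign — and it independently drives the outcome. That makes it a confounder, so the causal comparison is within customer segment levels.
Standardising Campaign N to the population customer segment mix: 0.333·246/533 + 0.333·96/300 + 0.333·6/67 = 0.290.

0.29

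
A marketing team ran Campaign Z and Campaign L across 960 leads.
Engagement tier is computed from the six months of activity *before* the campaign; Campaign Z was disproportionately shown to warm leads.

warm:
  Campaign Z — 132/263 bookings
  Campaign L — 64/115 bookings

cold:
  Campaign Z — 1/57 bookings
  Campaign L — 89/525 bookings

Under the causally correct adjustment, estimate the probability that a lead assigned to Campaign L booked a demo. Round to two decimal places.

The stratified and pooled comparisons disagree (Campaign L wins within each engagement tier; Campaign Z wins overall), so the answer turns on the causal role of engagement tier.
Nothing the campaign does changes engagement tier; the imbalance is an allocation artefact. With engagement tier also predicting the outcome, the pooled figure is confounded, and the within-stratum comparison is the causal one.
Standardising Campaign L to the population engagement tier mix: 0.394·64/115 + 0.606·89/525 = 0.322.

0.32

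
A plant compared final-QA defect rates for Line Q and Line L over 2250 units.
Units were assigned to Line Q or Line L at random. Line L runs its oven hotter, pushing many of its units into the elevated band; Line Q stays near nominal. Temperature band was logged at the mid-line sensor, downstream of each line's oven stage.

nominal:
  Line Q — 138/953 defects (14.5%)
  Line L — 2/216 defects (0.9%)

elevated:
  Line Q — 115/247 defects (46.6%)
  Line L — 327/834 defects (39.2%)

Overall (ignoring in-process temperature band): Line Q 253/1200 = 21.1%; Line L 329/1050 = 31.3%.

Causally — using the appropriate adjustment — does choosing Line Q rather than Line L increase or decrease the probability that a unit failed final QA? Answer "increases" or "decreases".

In-process temperature band lies on the pathway line → in-process temperature band → outcome, so adjusting for it blocks the indirect effect. For the total causal effect of line, use the unadjusted pooled rates.
Pooled: Line Q 21.1% vs Line L 31.3%; Line Q is lower overall.

decreases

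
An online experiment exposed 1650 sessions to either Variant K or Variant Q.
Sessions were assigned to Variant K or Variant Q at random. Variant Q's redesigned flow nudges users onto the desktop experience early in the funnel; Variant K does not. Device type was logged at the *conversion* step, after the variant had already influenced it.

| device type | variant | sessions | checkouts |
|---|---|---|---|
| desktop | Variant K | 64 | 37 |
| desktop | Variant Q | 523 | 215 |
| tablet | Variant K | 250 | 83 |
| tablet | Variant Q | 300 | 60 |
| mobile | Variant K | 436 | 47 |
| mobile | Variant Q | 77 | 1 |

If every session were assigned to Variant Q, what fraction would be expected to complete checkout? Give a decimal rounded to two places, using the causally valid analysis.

The stratified and pooled comparisons disagree (Variant K wins within each device type; Variant Q wins overall), so the answer turns on the causal role of device type.
Device type here is a post-treatment variable shaped by the variant; conditioning on it would introduce bias rather than remove it. The overall comparison is the causal one.
So P(outcome | do(Variant Q)) is just the pooled rate for Variant Q: 276/900 = 0.307.

0.31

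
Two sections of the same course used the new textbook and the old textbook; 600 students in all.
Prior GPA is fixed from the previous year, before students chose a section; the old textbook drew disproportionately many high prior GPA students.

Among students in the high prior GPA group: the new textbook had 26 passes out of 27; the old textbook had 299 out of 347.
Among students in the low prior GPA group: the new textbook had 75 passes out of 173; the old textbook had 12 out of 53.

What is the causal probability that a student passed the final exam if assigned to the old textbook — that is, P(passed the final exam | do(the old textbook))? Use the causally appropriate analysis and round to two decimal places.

0.62

Within every prior GPA band level the new textbook has the higher rate, yet pooled the old textbook does — Simpson's reversal.
Prior GPA band is set before the teaching method has any effect — it is not caused by the teaching method — and it independently drives the outcome. That makes it a confounder, so the causal comparison is within prior GPA band levels.
Standardising the old textbook to the population prior GPA band mix: 0.623·299/347 + 0.377·12/53 = 0.622.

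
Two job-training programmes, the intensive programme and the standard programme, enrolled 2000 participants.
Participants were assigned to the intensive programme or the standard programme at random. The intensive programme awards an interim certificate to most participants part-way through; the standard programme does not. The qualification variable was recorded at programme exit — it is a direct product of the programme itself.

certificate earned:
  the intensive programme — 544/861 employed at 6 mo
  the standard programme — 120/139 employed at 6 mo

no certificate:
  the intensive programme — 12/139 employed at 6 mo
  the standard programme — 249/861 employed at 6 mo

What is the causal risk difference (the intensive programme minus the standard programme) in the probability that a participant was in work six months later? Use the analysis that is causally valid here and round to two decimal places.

+0.19

Stratifying would compare programmes among participants the programmes themselves sorted into qualification attained during the programme groups — a form of selection on an intermediate. The unconditioned pooled rates give the total causal effect.
The causal difference is the pooled difference: 0.556 − 0.369 = +0.187.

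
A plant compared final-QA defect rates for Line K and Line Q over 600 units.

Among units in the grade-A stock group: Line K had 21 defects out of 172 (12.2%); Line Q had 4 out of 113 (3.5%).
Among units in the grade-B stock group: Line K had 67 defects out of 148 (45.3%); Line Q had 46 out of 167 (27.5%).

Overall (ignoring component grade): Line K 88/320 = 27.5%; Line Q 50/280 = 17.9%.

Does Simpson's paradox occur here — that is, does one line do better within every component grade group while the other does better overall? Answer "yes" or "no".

Within each component grade level (grade-A stock 12.2% vs 3.5%; grade-B stock 45.3% vs 27.5%), Line Q has the lower rate every time. Pooled: 27.5% vs 17.9% — Line Q has the lower rate overall. They agree.

no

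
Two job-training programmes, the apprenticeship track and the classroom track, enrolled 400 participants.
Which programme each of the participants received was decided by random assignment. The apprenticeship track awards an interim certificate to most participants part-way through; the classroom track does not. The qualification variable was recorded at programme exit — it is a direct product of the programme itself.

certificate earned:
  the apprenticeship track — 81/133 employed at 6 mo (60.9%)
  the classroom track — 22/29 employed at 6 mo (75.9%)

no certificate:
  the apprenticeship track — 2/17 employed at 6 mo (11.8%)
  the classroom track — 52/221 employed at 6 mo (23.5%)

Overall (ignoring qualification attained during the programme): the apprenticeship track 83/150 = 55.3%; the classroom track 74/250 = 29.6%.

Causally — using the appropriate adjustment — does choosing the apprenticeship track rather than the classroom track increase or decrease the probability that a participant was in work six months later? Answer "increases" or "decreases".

increases

The distribution of qualification attained during the programme is itself part of what the programme does — it is an intermediate outcome. Holding it fixed would remove that part of the effect; the total effect is the pooled difference.
Pooled: the apprenticeship track 55.3% vs the classroom track 29.6%; the apprenticeship track is higher overall.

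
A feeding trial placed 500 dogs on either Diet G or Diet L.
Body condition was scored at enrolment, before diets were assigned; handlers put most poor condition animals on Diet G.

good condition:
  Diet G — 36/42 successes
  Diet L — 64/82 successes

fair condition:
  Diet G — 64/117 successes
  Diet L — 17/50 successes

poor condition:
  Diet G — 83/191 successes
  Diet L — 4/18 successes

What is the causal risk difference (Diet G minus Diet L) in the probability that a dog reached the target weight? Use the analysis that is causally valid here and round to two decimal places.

Here starting body condition is a common cause — it drives both which diet a case falls under and the outcome. The crude comparison mixes populations; the stratum-specific rates are the causally relevant ones.
Adjusting over the population distribution of starting body condition: 0.248·(0.857−0.780) + 0.334·(0.547−0.340) + 0.418·(0.435−0.222) = +0.177.

+0.18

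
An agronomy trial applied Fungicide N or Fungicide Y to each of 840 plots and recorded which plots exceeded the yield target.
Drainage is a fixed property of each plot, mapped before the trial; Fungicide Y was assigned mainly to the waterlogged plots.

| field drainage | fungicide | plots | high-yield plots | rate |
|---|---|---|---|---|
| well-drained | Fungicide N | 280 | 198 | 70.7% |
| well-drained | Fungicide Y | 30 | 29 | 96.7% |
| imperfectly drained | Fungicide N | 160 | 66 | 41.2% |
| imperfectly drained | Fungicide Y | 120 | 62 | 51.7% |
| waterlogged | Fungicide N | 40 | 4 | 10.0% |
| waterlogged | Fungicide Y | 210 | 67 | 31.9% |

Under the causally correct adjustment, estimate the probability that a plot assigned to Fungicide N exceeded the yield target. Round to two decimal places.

Nothing the fungicide does changes field drainage; the imbalance is an allocation artefact. With field drainage also predicting the outcome, the pooled figure is confounded, and the within-stratum comparison is the causal one.
Standardising Fungicide N to the population field drainage mix: 0.369·198/280 + 0.333·66/160 + 0.298·4/40 = 0.428.

0.43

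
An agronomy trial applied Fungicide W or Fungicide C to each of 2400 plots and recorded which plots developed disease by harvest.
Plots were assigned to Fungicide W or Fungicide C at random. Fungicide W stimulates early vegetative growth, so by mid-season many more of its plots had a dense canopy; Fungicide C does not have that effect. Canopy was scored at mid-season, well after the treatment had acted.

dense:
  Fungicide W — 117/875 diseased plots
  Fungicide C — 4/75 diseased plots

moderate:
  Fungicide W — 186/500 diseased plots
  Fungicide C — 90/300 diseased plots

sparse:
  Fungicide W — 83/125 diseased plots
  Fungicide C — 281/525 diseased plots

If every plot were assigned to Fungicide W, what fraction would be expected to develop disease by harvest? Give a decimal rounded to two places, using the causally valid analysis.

Fungicide C is lower inside every mid-season canopy stratum but Fungicide W is lower in aggregate. Whether to stratify depends on how mid-season canopy relates to the fungicide.
Because the fungicide influences mid-season canopy, mid-season canopy is a post-treatment mediator, not a confounder. Stratifying on it would bias the estimate; the causal effect is the crude pooled difference.
So P(outcome | do(Fungicide W)) is just the pooled rate for Fungicide W: 386/1500 = 0.257.

0.26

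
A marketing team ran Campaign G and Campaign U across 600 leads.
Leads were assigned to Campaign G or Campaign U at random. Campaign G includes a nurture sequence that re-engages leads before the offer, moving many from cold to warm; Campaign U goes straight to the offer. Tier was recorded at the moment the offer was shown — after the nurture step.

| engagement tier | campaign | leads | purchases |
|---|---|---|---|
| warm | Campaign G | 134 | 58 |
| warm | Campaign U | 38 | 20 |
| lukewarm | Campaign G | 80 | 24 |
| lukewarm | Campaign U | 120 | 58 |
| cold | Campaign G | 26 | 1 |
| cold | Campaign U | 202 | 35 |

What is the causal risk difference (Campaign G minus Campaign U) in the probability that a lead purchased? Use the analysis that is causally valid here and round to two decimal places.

+0.03

Within every engagement tier level Campaign U has the higher rate, yet pooled Campaign G does — Simpson's reversal.
The distribution of engagement tier is itself part of what the campaign does — it is an intermediate outcome. Holding it fixed would remove that part of the effect; the total effect is the pooled difference.
The causal difference is the pooled difference: 0.346 − 0.314 = +0.032.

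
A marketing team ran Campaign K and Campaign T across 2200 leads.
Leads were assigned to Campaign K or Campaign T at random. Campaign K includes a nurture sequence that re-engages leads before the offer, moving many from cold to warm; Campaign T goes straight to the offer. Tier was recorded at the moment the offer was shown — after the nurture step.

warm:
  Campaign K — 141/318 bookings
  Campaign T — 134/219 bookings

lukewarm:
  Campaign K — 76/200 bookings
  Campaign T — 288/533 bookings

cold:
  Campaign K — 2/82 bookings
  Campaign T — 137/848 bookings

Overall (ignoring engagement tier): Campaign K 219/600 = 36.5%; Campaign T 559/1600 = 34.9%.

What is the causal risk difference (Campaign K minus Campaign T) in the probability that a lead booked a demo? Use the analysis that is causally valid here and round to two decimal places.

Engagement tier lies on the pathway campaign → engagement tier → outcome, so adjusting for it blocks the indirect effect. For the total causal effect of campaign, use the unadjusted pooled rates.
The causal difference is the pooled difference: 0.365 − 0.349 = +0.016.

+0.02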